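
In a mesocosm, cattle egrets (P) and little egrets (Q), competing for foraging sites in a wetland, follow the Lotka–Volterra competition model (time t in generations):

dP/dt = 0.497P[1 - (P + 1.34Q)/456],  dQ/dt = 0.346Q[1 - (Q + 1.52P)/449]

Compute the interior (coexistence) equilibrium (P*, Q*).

P* ≈ 140, Q* ≈ 235

Setting both brackets to zero gives the nullclines P + 1.34Q = 456 and 1.52P + Q = 449.
Substituting Q = 449 - 1.52P into the first: P(1 - 1.34·1.52) = 456 - 1.34·449.
So P* = -146/-1.04 = 140, and then Q* = 449 - 1.52·140 = 235.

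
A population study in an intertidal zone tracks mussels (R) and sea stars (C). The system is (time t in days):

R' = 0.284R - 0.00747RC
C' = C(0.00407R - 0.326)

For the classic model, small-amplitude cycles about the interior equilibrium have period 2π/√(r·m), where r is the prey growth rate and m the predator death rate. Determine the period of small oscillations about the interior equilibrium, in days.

T ≈ 20.6 days

Here r = 0.284 and m = 0.326, so r·m = 0.0926.
ω = √0.0926 = 0.304 per day, hence T = 2π/ω ≈ 20.6 days.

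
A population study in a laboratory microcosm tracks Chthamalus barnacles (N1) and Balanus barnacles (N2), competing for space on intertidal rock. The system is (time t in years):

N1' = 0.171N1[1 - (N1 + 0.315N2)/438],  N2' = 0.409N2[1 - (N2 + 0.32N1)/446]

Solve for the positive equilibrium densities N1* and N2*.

N1* ≈ 331, N2* ≈ 340

Setting both brackets to zero gives the nullclines N1 + 0.315N2 = 438 and 0.32N1 + N2 = 446.
Substituting N2 = 446 - 0.32N1 into the first: N1(1 - 0.315·0.32) = 438 - 0.315·446.
So N1* = 298/0.899 = 331, and then N2* = 446 - 0.32·331 = 340.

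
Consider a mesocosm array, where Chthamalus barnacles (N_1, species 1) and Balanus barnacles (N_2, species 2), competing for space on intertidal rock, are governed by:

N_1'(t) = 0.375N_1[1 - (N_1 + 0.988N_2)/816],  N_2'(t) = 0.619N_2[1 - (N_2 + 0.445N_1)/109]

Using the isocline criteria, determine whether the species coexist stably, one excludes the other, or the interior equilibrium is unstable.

Compare the nullcline intercepts: K1/α12 = 816/0.988 = 826 > K2 = 109; K2/α21 = 109/0.445 = 245 < K1 = 816.
Since the inequalities point opposite ways, species 1 can invade but species 2 cannot.

species 1 excludes species 2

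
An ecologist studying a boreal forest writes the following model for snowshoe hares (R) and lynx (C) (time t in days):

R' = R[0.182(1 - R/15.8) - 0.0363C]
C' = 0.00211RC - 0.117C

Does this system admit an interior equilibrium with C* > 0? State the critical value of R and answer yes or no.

Threshold R = 55.5; K < 55.5, so no, the predator goes extinct.

The predator equation gives dC/dt > 0 only when R > 0.117/0.00211 = 55.5.
Without the predator, R → K = 15.8. Since 15.8 < 55.5, the predator cannot invade.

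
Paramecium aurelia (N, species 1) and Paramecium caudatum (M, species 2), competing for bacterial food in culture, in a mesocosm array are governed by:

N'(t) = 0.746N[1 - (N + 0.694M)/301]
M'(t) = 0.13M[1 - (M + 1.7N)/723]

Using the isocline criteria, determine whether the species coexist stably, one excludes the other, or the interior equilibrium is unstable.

Compare the nullcline intercepts: K1/α12 = 301/0.694 = 434 < K2 = 723; K2/α21 = 723/1.7 = 425 > K1 = 301.
Since the inequalities point opposite ways, species 2 can invade but species 1 cannot.

species 2 excludes species 1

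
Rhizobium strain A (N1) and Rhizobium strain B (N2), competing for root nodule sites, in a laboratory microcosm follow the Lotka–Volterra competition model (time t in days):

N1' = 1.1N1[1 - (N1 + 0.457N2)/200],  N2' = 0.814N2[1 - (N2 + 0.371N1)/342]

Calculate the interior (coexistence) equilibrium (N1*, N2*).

N1* ≈ 52.6, N2* ≈ 322

Setting both brackets to zero gives the nullclines N1 + 0.457N2 = 200 and 0.371N1 + N2 = 342.
Substituting N2 = 342 - 0.371N1 into the first: N1(1 - 0.457·0.371) = 200 - 0.457·342.
So N1* = 43.7/0.83 = 52.6, and then N2* = 342 - 0.371·52.6 = 322.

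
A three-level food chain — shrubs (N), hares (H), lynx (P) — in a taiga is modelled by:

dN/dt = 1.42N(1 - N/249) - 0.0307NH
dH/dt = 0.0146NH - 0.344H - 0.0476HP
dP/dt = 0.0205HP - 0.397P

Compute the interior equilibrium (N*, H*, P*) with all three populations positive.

From dP/dt = 0: 0.0205H* = 0.397, so H* = 19.4.
From dN/dt = 0: 1.42(1 - N*/249) = 0.0307·19.4, giving N* = 249·(1 - 0.419) = 145.
From dH/dt = 0: 0.0146·145 - 0.344 = 0.0476P*, so P* = 1.77/0.0476 = 37.2.

N* ≈ 145, H* ≈ 19.4, P* ≈ 37.2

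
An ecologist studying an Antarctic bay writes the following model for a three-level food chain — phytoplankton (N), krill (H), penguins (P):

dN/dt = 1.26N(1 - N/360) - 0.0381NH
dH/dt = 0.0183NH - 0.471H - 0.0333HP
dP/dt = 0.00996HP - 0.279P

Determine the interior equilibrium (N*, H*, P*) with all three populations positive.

From dP/dt = 0: 0.00996H* = 0.279, so H* = 28.
From dN/dt = 0: 1.26(1 - N*/360) = 0.0381·28, giving N* = 360·(1 - 0.847) = 55.1.
From dH/dt = 0: 0.0183·55.1 - 0.471 = 0.0333P*, so P* = 0.537/0.0333 = 16.1.

N* ≈ 55.1, H* ≈ 28, P* ≈ 16.1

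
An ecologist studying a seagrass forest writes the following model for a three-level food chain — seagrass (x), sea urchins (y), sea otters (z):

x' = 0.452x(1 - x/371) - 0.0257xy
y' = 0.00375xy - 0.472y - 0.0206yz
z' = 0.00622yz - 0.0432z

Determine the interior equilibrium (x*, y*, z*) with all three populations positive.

x* ≈ 224, y* ≈ 6.95, z* ≈ 18

From dz/dt = 0: 0.00622y* = 0.0432, so y* = 6.95.
From dx/dt = 0: 0.452(1 - x*/371) = 0.0257·6.95, giving x* = 371·(1 - 0.395) = 224.
From dy/dt = 0: 0.00375·224 - 0.472 = 0.0206z*, so z* = 0.37/0.0206 = 18.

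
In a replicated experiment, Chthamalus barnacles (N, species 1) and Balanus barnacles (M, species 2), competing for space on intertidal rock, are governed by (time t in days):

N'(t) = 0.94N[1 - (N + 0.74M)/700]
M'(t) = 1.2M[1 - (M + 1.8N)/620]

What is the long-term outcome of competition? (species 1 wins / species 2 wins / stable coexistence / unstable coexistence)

species 1 excludes species 2

Compare the nullcline intercepts: K1/α12 = 700/0.74 = 946 > K2 = 620; K2/α21 = 620/1.8 = 344 < K1 = 700.
Since the inequalities point opposite ways, species 1 can invade but species 2 cannot.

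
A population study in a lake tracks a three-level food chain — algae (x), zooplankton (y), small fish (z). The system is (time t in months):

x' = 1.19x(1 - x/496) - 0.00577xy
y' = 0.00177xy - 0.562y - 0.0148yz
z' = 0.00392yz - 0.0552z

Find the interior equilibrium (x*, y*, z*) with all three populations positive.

x* ≈ 462, y* ≈ 14.1, z* ≈ 17.3

From dz/dt = 0: 0.00392y* = 0.0552, so y* = 14.1.
From dx/dt = 0: 1.19(1 - x*/496) = 0.00577·14.1, giving x* = 496·(1 - 0.0683) = 462.
From dy/dt = 0: 0.00177·462 - 0.562 = 0.0148z*, so z* = 0.256/0.0148 = 17.3.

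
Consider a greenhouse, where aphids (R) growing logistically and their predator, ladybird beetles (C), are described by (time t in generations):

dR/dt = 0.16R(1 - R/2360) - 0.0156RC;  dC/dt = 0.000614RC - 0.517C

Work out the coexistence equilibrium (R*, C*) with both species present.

From dC/dt = 0 with C > 0: 0.000614R* = 0.517, so R* = 842.
Substitute into dR/dt = 0: 0.16(1 - 842/2360) = 0.0156C*.
The bracket is 0.643, giving C* = 0.103/0.0156 = 6.6.

R* ≈ 842, C* ≈ 6.6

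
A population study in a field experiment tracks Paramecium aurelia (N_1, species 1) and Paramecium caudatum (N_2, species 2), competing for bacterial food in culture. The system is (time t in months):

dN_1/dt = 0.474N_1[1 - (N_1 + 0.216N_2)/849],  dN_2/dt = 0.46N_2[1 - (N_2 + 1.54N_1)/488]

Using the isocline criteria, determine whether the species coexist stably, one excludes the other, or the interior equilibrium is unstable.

Compare the nullcline intercepts: K1/α12 = 849/0.216 = 3930 > K2 = 488; K2/α21 = 488/1.54 = 317 < K1 = 849.
Since the inequalities point opposite ways, species 1 can invade but species 2 cannot.

species 1 excludes species 2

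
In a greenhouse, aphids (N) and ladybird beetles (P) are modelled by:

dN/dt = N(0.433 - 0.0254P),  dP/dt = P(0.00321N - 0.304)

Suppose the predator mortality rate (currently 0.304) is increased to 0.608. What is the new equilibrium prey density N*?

N* ≈ 189

At the interior fixed point, setting dP/dt = 0 with P > 0 fixes N* = (predator death rate)/(NP coefficient) — independent of the other coefficients.
With the change, N* = 0.608/0.00321 = 189; it rises from 94.7.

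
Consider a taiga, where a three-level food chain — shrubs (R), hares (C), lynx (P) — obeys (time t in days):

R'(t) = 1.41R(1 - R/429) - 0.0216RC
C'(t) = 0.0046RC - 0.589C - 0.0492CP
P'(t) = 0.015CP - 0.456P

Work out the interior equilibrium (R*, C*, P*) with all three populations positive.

R* ≈ 229, C* ≈ 30.4, P* ≈ 9.46

From dP/dt = 0: 0.015C* = 0.456, so C* = 30.4.
From dR/dt = 0: 1.41(1 - R*/429) = 0.0216·30.4, giving R* = 429·(1 - 0.466) = 229.
From dC/dt = 0: 0.0046·229 - 0.589 = 0.0492P*, so P* = 0.465/0.0492 = 9.46.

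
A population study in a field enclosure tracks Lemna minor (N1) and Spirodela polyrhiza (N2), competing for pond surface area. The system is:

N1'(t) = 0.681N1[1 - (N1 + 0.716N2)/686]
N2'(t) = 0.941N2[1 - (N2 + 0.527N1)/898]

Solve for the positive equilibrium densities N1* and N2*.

Setting both brackets to zero gives the nullclines N1 + 0.716N2 = 686 and 0.527N1 + N2 = 898.
Substituting N2 = 898 - 0.527N1 into the first: N1(1 - 0.716·0.527) = 686 - 0.716·898.
So N1* = 43/0.623 = 69.1, and then N2* = 898 - 0.527·69.1 = 862.

N1* ≈ 69.1, N2* ≈ 862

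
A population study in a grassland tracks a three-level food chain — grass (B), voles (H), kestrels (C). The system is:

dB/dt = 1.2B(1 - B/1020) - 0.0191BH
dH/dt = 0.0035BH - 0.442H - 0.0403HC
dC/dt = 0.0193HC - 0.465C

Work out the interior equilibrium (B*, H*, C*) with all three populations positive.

From dC/dt = 0: 0.0193H* = 0.465, so H* = 24.1.
From dB/dt = 0: 1.2(1 - B*/1020) = 0.0191·24.1, giving B* = 1020·(1 - 0.383) = 629.
From dH/dt = 0: 0.0035·629 - 0.442 = 0.0403C*, so C* = 1.76/0.0403 = 43.6.

B* ≈ 629, H* ≈ 24.1, C* ≈ 43.6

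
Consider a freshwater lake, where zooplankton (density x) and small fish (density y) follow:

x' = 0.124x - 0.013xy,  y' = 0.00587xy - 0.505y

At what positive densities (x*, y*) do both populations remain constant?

Set dy/dt = 0 with y > 0: 0.00587x - 0.505 = 0, so x* = 0.505/0.00587 = 86.
Set dx/dt = 0 with x > 0: 0.124 - 0.013y = 0, so y* = 0.124/0.013 = 9.54.

x* ≈ 86, y* ≈ 9.54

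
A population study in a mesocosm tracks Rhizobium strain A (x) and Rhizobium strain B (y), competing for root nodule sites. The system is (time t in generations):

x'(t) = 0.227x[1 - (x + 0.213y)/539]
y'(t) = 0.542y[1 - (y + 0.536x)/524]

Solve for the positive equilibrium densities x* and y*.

x* ≈ 482, y* ≈ 265

Setting both brackets to zero gives the nullclines x + 0.213y = 539 and 0.536x + y = 524.
Substituting y = 524 - 0.536x into the first: x(1 - 0.213·0.536) = 539 - 0.213·524.
So x* = 427/0.886 = 482, and then y* = 524 - 0.536·482 = 265.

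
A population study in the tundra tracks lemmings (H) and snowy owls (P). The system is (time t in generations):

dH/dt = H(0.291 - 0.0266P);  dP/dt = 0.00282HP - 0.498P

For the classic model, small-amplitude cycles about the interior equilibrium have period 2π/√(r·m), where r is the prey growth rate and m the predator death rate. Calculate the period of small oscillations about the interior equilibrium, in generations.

T ≈ 16.5 generations

Here r = 0.291 and m = 0.498, so r·m = 0.145.
ω = √0.145 = 0.381 per generation, hence T = 2π/ω ≈ 16.5 generations.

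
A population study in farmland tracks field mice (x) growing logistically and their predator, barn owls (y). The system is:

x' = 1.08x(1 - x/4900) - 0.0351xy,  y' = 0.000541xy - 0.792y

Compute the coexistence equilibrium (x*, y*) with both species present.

x* ≈ 1460, y* ≈ 21.6

From dy/dt = 0 with y > 0: 0.000541x* = 0.792, so x* = 1460.
Substitute into dx/dt = 0: 1.08(1 - 1460/4900) = 0.0351y*.
The bracket is 0.701, giving y* = 0.757/0.0351 = 21.6.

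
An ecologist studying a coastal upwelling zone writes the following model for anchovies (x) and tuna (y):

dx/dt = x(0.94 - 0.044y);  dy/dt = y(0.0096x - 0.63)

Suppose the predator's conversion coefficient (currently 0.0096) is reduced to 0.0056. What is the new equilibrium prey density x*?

x* ≈ 112

At the interior fixed point, setting dy/dt = 0 with y > 0 fixes x* = (predator death rate)/(xy coefficient) — independent of the other coefficients.
With the change, x* = 0.63/0.0056 = 112; it rises from 65.6.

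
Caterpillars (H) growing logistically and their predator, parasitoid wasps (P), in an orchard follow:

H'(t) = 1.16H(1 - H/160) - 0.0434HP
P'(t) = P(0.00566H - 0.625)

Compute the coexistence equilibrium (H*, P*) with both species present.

From dP/dt = 0 with P > 0: 0.00566H* = 0.625, so H* = 110.
Substitute into dH/dt = 0: 1.16(1 - 110/160) = 0.0434P*.
The bracket is 0.31, giving P* = 0.359/0.0434 = 8.28.

H* ≈ 110, P* ≈ 8.28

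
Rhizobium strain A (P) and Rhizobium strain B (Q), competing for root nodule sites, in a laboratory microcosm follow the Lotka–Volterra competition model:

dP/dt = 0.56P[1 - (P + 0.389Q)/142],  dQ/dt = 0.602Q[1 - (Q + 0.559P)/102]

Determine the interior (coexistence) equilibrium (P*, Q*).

P* ≈ 131, Q* ≈ 28.9

Setting both brackets to zero gives the nullclines P + 0.389Q = 142 and 0.559P + Q = 102.
Substituting Q = 102 - 0.559P into the first: P(1 - 0.389·0.559) = 142 - 0.389·102.
So P* = 102/0.783 = 131, and then Q* = 102 - 0.559·131 = 28.9.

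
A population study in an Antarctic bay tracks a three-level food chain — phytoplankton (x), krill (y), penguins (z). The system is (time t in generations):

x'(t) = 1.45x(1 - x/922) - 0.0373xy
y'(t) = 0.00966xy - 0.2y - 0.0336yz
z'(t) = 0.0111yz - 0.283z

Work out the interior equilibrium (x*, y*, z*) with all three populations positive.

From dz/dt = 0: 0.0111y* = 0.283, so y* = 25.5.
From dx/dt = 0: 1.45(1 - x*/922) = 0.0373·25.5, giving x* = 922·(1 - 0.656) = 317.
From dy/dt = 0: 0.00966·317 - 0.2 = 0.0336z*, so z* = 2.87/0.0336 = 85.3.

x* ≈ 317, y* ≈ 25.5, z* ≈ 85.3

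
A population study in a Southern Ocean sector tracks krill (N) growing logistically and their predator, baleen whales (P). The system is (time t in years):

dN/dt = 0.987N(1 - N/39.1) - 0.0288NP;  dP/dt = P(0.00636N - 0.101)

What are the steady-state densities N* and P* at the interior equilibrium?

N* ≈ 15.9, P* ≈ 20.4

From dP/dt = 0 with P > 0: 0.00636N* = 0.101, so N* = 15.9.
Substitute into dN/dt = 0: 0.987(1 - 15.9/39.1) = 0.0288P*.
The bracket is 0.594, giving P* = 0.586/0.0288 = 20.4.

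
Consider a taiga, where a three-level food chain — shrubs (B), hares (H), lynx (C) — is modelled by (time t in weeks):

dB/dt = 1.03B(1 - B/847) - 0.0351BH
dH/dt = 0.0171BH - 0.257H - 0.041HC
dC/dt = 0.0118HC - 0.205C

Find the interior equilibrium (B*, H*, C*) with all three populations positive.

B* ≈ 346, H* ≈ 17.4, C* ≈ 138

From dC/dt = 0: 0.0118H* = 0.205, so H* = 17.4.
From dB/dt = 0: 1.03(1 - B*/847) = 0.0351·17.4, giving B* = 847·(1 - 0.592) = 346.
From dH/dt = 0: 0.0171·346 - 0.257 = 0.041C*, so C* = 5.65/0.041 = 138.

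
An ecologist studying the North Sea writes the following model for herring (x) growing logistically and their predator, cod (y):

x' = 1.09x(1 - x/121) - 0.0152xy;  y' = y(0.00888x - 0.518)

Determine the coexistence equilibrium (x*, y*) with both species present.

From dy/dt = 0 with y > 0: 0.00888x* = 0.518, so x* = 58.3.
Substitute into dx/dt = 0: 1.09(1 - 58.3/121) = 0.0152y*.
The bracket is 0.518, giving y* = 0.565/0.0152 = 37.1.

x* ≈ 58.3, y* ≈ 37.1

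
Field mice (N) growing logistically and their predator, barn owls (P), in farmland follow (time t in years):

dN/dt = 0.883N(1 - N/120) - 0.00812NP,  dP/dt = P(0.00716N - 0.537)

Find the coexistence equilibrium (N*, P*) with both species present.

N* ≈ 75, P* ≈ 40.8

From dP/dt = 0 with P > 0: 0.00716N* = 0.537, so N* = 75.
Substitute into dN/dt = 0: 0.883(1 - 75/120) = 0.00812P*.
The bracket is 0.375, giving P* = 0.331/0.00812 = 40.8.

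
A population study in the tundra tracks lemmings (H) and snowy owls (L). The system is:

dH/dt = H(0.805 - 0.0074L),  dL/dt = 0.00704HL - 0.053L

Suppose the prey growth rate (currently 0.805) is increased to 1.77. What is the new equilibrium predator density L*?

L* ≈ 239

At the interior fixed point, setting dH/dt = 0 with H > 0 fixes L* = (prey growth rate)/(HL coefficient) — independent of the other coefficients.
With the change, L* = 1.77/0.0074 = 239; it rises from 109.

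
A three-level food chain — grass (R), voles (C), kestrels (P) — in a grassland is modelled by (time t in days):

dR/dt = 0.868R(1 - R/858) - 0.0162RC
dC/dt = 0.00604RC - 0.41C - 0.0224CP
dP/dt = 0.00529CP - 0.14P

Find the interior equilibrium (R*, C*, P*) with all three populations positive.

R* ≈ 434, C* ≈ 26.5, P* ≈ 98.8

From dP/dt = 0: 0.00529C* = 0.14, so C* = 26.5.
From dR/dt = 0: 0.868(1 - R*/858) = 0.0162·26.5, giving R* = 858·(1 - 0.494) = 434.
From dC/dt = 0: 0.00604·434 - 0.41 = 0.0224P*, so P* = 2.21/0.0224 = 98.8.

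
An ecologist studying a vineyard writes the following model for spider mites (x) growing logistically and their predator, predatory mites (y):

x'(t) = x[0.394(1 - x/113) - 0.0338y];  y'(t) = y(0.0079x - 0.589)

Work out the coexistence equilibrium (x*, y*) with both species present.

x* ≈ 74.6, y* ≈ 3.97

From dy/dt = 0 with y > 0: 0.0079x* = 0.589, so x* = 74.6.
Substitute into dx/dt = 0: 0.394(1 - 74.6/113) = 0.0338y*.
The bracket is 0.34, giving y* = 0.134/0.0338 = 3.97.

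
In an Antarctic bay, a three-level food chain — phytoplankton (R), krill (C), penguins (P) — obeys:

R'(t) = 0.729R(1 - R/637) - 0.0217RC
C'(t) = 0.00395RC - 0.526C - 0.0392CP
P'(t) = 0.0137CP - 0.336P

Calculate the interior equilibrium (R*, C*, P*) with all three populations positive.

R* ≈ 172, C* ≈ 24.5, P* ≈ 3.91

From dP/dt = 0: 0.0137C* = 0.336, so C* = 24.5.
From dR/dt = 0: 0.729(1 - R*/637) = 0.0217·24.5, giving R* = 637·(1 - 0.73) = 172.
From dC/dt = 0: 0.00395·172 - 0.526 = 0.0392P*, so P* = 0.153/0.0392 = 3.91.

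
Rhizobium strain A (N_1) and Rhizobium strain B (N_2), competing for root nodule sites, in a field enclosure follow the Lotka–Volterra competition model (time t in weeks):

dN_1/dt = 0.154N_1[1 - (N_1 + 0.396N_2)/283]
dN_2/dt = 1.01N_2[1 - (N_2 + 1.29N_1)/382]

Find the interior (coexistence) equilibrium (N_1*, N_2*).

N_1* ≈ 269, N_2* ≈ 34.6

Setting both brackets to zero gives the nullclines N_1 + 0.396N_2 = 283 and 1.29N_1 + N_2 = 382.
Substituting N_2 = 382 - 1.29N_1 into the first: N_1(1 - 0.396·1.29) = 283 - 0.396·382.
So N_1* = 132/0.489 = 269, and then N_2* = 382 - 1.29·269 = 34.6.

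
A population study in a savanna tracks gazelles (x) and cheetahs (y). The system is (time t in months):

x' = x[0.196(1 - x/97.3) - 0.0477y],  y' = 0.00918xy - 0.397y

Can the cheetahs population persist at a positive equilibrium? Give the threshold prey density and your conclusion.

The predator equation gives dy/dt > 0 only when x > 0.397/0.00918 = 43.2.
Without the predator, x → K = 97.3. Since 97.3 > 43.2, the predator can invade and persist.

Threshold x = 43.2; K > 43.2, so yes, the predator persists.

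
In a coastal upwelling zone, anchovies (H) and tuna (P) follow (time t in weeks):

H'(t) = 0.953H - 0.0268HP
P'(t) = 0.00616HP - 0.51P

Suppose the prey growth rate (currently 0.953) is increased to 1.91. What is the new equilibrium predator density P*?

At the interior fixed point, setting dH/dt = 0 with H > 0 fixes P* = (prey growth rate)/(HP coefficient) — independent of the other coefficients.
With the change, P* = 1.91/0.0268 = 71.3; it rises from 35.6.

P* ≈ 71.3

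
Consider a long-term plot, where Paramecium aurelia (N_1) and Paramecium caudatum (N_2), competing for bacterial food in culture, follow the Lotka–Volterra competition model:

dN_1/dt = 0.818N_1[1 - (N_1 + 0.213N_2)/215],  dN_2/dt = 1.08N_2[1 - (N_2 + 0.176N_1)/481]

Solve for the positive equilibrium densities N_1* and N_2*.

Setting both brackets to zero gives the nullclines N_1 + 0.213N_2 = 215 and 0.176N_1 + N_2 = 481.
Substituting N_2 = 481 - 0.176N_1 into the first: N_1(1 - 0.213·0.176) = 215 - 0.213·481.
So N_1* = 113/0.963 = 117, and then N_2* = 481 - 0.176·117 = 460.

N_1* ≈ 117, N_2* ≈ 460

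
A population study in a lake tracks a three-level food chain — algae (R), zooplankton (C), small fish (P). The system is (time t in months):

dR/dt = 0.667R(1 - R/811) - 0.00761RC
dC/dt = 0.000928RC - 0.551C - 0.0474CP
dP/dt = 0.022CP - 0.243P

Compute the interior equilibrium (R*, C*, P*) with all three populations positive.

R* ≈ 709, C* ≈ 11, P* ≈ 2.25

From dP/dt = 0: 0.022C* = 0.243, so C* = 11.
From dR/dt = 0: 0.667(1 - R*/811) = 0.00761·11, giving R* = 811·(1 - 0.126) = 709.
From dC/dt = 0: 0.000928·709 - 0.551 = 0.0474P*, so P* = 0.107/0.0474 = 2.25.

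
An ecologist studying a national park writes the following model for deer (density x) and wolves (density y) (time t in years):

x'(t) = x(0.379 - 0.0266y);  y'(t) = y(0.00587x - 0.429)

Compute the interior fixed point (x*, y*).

Set dy/dt = 0 with y > 0: 0.00587x - 0.429 = 0, so x* = 0.429/0.00587 = 73.1.
Set dx/dt = 0 with x > 0: 0.379 - 0.0266y = 0, so y* = 0.379/0.0266 = 14.2.

x* ≈ 73.1, y* ≈ 14.2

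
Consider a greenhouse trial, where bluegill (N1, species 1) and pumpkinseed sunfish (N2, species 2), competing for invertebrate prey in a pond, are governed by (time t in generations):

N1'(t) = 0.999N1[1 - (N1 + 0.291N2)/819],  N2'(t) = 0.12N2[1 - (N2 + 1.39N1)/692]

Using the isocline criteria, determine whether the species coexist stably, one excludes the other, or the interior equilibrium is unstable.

Compare the nullcline intercepts: K1/α12 = 819/0.291 = 2810 > K2 = 692; K2/α21 = 692/1.39 = 498 < K1 = 819.
Since the inequalities point opposite ways, species 1 can invade but species 2 cannot.

species 1 excludes species 2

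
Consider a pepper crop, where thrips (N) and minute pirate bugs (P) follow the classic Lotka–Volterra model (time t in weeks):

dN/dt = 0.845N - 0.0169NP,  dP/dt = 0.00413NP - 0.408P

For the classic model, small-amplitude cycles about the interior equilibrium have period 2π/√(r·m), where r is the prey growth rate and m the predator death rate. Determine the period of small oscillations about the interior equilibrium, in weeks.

T ≈ 10.7 weeks

Here r = 0.845 and m = 0.408, so r·m = 0.345.
ω = √0.345 = 0.587 per week, hence T = 2π/ω ≈ 10.7 weeks.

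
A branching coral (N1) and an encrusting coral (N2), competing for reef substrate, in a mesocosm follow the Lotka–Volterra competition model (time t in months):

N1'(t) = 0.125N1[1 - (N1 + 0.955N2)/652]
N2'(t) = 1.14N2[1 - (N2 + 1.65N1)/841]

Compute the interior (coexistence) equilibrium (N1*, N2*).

N1* ≈ 263, N2* ≈ 408

Setting both brackets to zero gives the nullclines N1 + 0.955N2 = 652 and 1.65N1 + N2 = 841.
Substituting N2 = 841 - 1.65N1 into the first: N1(1 - 0.955·1.65) = 652 - 0.955·841.
So N1* = -151/-0.576 = 263, and then N2* = 841 - 1.65·263 = 408.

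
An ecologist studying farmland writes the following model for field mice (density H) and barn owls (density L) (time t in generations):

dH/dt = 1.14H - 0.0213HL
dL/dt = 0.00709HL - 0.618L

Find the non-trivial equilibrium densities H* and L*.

H* ≈ 87.2, L* ≈ 53.5

Set dL/dt = 0 with L > 0: 0.00709H - 0.618 = 0, so H* = 0.618/0.00709 = 87.2.
Set dH/dt = 0 with H > 0: 1.14 - 0.0213L = 0, so L* = 1.14/0.0213 = 53.5.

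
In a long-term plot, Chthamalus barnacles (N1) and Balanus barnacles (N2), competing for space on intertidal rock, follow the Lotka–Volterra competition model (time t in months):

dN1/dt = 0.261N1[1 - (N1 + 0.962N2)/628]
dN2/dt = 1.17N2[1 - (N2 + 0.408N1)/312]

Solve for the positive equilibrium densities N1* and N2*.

N1* ≈ 540, N2* ≈ 91.8

Setting both brackets to zero gives the nullclines N1 + 0.962N2 = 628 and 0.408N1 + N2 = 312.
Substituting N2 = 312 - 0.408N1 into the first: N1(1 - 0.962·0.408) = 628 - 0.962·312.
So N1* = 328/0.608 = 540, and then N2* = 312 - 0.408·540 = 91.8.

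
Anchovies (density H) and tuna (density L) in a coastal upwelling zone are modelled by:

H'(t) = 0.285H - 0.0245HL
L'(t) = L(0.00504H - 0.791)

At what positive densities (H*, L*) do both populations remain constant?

H* ≈ 157, L* ≈ 11.6

Set dL/dt = 0 with L > 0: 0.00504H - 0.791 = 0, so H* = 0.791/0.00504 = 157.
Set dH/dt = 0 with H > 0: 0.285 - 0.0245L = 0, so L* = 0.285/0.0245 = 11.6.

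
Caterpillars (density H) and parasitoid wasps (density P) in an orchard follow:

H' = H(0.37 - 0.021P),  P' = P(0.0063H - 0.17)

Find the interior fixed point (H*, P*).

H* ≈ 27, P* ≈ 17.6

Set dP/dt = 0 with P > 0: 0.0063H - 0.17 = 0, so H* = 0.17/0.0063 = 27.
Set dH/dt = 0 with H > 0: 0.37 - 0.021P = 0, so P* = 0.37/0.021 = 17.6.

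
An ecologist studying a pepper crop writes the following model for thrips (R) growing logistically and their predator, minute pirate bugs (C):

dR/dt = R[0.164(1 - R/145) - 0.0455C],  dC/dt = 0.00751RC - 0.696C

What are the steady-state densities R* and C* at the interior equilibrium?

R* ≈ 92.7, C* ≈ 1.3

From dC/dt = 0 with C > 0: 0.00751R* = 0.696, so R* = 92.7.
Substitute into dR/dt = 0: 0.164(1 - 92.7/145) = 0.0455C*.
The bracket is 0.361, giving C* = 0.0592/0.0455 = 1.3.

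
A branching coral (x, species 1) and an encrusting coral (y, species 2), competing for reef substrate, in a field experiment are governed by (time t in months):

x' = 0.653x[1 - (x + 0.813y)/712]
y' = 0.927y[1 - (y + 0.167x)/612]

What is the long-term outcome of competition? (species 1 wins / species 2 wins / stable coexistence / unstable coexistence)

Compare the nullcline intercepts: K1/α12 = 712/0.813 = 876 > K2 = 612; K2/α21 = 612/0.167 = 3660 > K1 = 712.
Since both inequalities hold, each species can invade when rare, so the interior equilibrium is stable.

stable coexistence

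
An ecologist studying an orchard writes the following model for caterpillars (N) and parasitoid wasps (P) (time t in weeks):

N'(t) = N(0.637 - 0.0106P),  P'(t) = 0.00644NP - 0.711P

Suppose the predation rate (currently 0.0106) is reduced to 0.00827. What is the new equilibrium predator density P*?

At the interior fixed point, setting dN/dt = 0 with N > 0 fixes P* = (prey growth rate)/(NP coefficient) — independent of the other coefficients.
With the change, P* = 0.637/0.00827 = 77; it rises from 60.1.

P* ≈ 77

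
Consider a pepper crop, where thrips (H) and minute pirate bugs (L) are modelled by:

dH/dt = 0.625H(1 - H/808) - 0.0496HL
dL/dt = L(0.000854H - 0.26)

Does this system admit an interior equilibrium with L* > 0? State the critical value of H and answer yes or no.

The predator equation gives dL/dt > 0 only when H > 0.26/0.000854 = 304.
Without the predator, H → K = 808. Since 808 > 304, the predator can invade and persist.

Threshold H = 304; K > 304, so yes, the predator persists.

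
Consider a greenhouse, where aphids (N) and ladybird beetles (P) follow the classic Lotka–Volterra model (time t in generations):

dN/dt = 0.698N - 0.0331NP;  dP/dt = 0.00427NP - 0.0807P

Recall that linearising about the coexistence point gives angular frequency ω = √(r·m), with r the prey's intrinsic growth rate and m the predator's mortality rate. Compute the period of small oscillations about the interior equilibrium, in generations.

T ≈ 26.5 generations

Here r = 0.698 and m = 0.0807, so r·m = 0.0563.
ω = √0.0563 = 0.237 per generation, hence T = 2π/ω ≈ 26.5 generations.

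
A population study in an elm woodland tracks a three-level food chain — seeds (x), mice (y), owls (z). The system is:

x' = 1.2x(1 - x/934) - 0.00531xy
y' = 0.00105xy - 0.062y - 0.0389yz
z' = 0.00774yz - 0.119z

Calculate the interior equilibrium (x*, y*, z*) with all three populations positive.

x* ≈ 870, y* ≈ 15.4, z* ≈ 21.9

From dz/dt = 0: 0.00774y* = 0.119, so y* = 15.4.
From dx/dt = 0: 1.2(1 - x*/934) = 0.00531·15.4, giving x* = 934·(1 - 0.068) = 870.
From dy/dt = 0: 0.00105·870 - 0.062 = 0.0389z*, so z* = 0.852/0.0389 = 21.9.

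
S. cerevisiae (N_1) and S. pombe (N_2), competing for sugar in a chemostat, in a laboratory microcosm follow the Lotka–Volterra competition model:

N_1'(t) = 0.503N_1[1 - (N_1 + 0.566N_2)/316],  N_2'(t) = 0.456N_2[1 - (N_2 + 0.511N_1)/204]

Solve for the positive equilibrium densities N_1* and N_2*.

N_1* ≈ 282, N_2* ≈ 59.8

Setting both brackets to zero gives the nullclines N_1 + 0.566N_2 = 316 and 0.511N_1 + N_2 = 204.
Substituting N_2 = 204 - 0.511N_1 into the first: N_1(1 - 0.566·0.511) = 316 - 0.566·204.
So N_1* = 201/0.711 = 282, and then N_2* = 204 - 0.511·282 = 59.8.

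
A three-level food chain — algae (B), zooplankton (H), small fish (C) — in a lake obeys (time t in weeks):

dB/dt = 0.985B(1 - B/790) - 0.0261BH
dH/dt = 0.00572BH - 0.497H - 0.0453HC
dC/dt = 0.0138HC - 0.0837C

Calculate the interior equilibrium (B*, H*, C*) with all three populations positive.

B* ≈ 663, H* ≈ 6.07, C* ≈ 72.7

From dC/dt = 0: 0.0138H* = 0.0837, so H* = 6.07.
From dB/dt = 0: 0.985(1 - B*/790) = 0.0261·6.07, giving B* = 790·(1 - 0.161) = 663.
From dH/dt = 0: 0.00572·663 - 0.497 = 0.0453C*, so C* = 3.3/0.0453 = 72.7.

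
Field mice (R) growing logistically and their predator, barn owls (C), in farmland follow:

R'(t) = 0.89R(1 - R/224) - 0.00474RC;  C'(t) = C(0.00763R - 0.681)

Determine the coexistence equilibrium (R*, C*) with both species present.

From dC/dt = 0 with C > 0: 0.00763R* = 0.681, so R* = 89.3.
Substitute into dR/dt = 0: 0.89(1 - 89.3/224) = 0.00474C*.
The bracket is 0.602, giving C* = 0.535/0.00474 = 113.

R* ≈ 89.3, C* ≈ 113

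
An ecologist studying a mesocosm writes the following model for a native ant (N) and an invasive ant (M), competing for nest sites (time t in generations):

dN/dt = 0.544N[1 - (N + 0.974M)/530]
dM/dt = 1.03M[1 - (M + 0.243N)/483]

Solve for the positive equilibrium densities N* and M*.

N* ≈ 78, M* ≈ 464

Setting both brackets to zero gives the nullclines N + 0.974M = 530 and 0.243N + M = 483.
Substituting M = 483 - 0.243N into the first: N(1 - 0.974·0.243) = 530 - 0.974·483.
So N* = 59.6/0.763 = 78, and then M* = 483 - 0.243·78 = 464.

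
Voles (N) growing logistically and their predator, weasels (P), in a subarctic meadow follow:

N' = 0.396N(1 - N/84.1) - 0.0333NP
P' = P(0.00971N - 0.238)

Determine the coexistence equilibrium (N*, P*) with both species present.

N* ≈ 24.5, P* ≈ 8.43

From dP/dt = 0 with P > 0: 0.00971N* = 0.238, so N* = 24.5.
Substitute into dN/dt = 0: 0.396(1 - 24.5/84.1) = 0.0333P*.
The bracket is 0.709, giving P* = 0.281/0.0333 = 8.43.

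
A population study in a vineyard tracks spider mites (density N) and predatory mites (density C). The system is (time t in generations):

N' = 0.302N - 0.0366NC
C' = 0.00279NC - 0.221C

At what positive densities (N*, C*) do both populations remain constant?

N* ≈ 79.2, C* ≈ 8.25

Set dC/dt = 0 with C > 0: 0.00279N - 0.221 = 0, so N* = 0.221/0.00279 = 79.2.
Set dN/dt = 0 with N > 0: 0.302 - 0.0366C = 0, so C* = 0.302/0.0366 = 8.25.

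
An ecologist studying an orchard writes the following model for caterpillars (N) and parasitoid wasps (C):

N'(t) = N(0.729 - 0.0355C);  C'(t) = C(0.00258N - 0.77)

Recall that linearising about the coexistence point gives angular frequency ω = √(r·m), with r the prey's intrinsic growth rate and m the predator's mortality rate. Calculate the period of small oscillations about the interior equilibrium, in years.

Here r = 0.729 and m = 0.77, so r·m = 0.561.
ω = √0.561 = 0.749 per year, hence T = 2π/ω ≈ 8.39 years.

T ≈ 8.39 years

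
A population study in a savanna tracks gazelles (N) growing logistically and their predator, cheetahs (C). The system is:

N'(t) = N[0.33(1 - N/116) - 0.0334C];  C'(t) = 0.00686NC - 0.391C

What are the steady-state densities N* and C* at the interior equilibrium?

N* ≈ 57, C* ≈ 5.03

From dC/dt = 0 with C > 0: 0.00686N* = 0.391, so N* = 57.
Substitute into dN/dt = 0: 0.33(1 - 57/116) = 0.0334C*.
The bracket is 0.509, giving C* = 0.168/0.0334 = 5.03.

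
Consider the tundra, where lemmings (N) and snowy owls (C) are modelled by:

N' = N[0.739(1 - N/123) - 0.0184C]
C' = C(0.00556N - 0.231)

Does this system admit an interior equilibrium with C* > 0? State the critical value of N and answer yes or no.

The predator equation gives dC/dt > 0 only when N > 0.231/0.00556 = 41.5.
Without the predator, N → K = 123. Since 123 > 41.5, the predator can invade and persist.

Threshold N = 41.5; K > 41.5, so yes, the predator persists.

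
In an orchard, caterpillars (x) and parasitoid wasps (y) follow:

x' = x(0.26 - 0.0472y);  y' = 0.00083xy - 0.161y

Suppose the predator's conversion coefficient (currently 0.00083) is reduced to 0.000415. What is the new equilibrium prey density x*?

At the interior fixed point, setting dy/dt = 0 with y > 0 fixes x* = (predator death rate)/(xy coefficient) — independent of the other coefficients.
With the change, x* = 0.161/0.000415 = 388; it rises from 194.

x* ≈ 388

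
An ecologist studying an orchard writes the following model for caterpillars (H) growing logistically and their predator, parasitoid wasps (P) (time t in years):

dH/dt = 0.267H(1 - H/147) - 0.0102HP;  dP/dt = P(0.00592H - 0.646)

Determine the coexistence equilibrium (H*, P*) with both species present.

H* ≈ 109, P* ≈ 6.75

From dP/dt = 0 with P > 0: 0.00592H* = 0.646, so H* = 109.
Substitute into dH/dt = 0: 0.267(1 - 109/147) = 0.0102P*.
The bracket is 0.258, giving P* = 0.0688/0.0102 = 6.75.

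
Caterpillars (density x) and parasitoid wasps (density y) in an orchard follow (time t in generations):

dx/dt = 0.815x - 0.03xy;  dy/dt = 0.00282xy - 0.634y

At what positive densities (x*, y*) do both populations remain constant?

Set dy/dt = 0 with y > 0: 0.00282x - 0.634 = 0, so x* = 0.634/0.00282 = 225.
Set dx/dt = 0 with x > 0: 0.815 - 0.03y = 0, so y* = 0.815/0.03 = 27.2.

x* ≈ 225, y* ≈ 27.2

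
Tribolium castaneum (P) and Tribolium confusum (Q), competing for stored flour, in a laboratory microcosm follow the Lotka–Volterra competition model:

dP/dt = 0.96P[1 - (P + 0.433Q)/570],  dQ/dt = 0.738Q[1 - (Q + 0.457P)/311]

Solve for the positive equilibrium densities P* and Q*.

P* ≈ 543, Q* ≈ 63

Setting both brackets to zero gives the nullclines P + 0.433Q = 570 and 0.457P + Q = 311.
Substituting Q = 311 - 0.457P into the first: P(1 - 0.433·0.457) = 570 - 0.433·311.
So P* = 435/0.802 = 543, and then Q* = 311 - 0.457·543 = 63.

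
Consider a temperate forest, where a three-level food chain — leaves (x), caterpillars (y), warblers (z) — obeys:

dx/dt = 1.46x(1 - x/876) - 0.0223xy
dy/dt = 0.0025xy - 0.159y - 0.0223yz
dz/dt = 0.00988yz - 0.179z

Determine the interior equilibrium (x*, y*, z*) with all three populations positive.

x* ≈ 634, y* ≈ 18.1, z* ≈ 63.9

From dz/dt = 0: 0.00988y* = 0.179, so y* = 18.1.
From dx/dt = 0: 1.46(1 - x*/876) = 0.0223·18.1, giving x* = 876·(1 - 0.277) = 634.
From dy/dt = 0: 0.0025·634 - 0.159 = 0.0223z*, so z* = 1.42/0.0223 = 63.9.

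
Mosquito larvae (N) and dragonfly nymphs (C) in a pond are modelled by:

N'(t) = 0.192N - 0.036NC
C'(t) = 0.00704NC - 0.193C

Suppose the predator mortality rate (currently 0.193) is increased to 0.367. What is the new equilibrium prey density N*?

N* ≈ 52.1

At the interior fixed point, setting dC/dt = 0 with C > 0 fixes N* = (predator death rate)/(NC coefficient) — independent of the other coefficients.
With the change, N* = 0.367/0.00704 = 52.1; it rises from 27.4.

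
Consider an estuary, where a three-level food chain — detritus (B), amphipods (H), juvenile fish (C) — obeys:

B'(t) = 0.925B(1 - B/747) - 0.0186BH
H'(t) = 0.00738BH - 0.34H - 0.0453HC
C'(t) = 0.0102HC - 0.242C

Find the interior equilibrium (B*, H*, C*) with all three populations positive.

B* ≈ 391, H* ≈ 23.7, C* ≈ 56.1

From dC/dt = 0: 0.0102H* = 0.242, so H* = 23.7.
From dB/dt = 0: 0.925(1 - B*/747) = 0.0186·23.7, giving B* = 747·(1 - 0.477) = 391.
From dH/dt = 0: 0.00738·391 - 0.34 = 0.0453C*, so C* = 2.54/0.0453 = 56.1.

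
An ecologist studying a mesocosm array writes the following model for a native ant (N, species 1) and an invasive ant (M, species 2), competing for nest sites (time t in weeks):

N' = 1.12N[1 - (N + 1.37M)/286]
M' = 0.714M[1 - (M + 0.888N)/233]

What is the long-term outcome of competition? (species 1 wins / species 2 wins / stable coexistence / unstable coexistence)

Compare the nullcline intercepts: K1/α12 = 286/1.37 = 209 < K2 = 233; K2/α21 = 233/0.888 = 262 < K1 = 286.
Since both are reversed, neither can invade when rare; the interior point is a saddle.

unstable coexistence (outcome depends on initial conditions)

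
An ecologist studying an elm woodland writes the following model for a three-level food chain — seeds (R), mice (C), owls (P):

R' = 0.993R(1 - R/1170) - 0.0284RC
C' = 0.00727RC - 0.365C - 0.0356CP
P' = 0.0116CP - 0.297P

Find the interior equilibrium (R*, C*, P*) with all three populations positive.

R* ≈ 313, C* ≈ 25.6, P* ≈ 53.7

From dP/dt = 0: 0.0116C* = 0.297, so C* = 25.6.
From dR/dt = 0: 0.993(1 - R*/1170) = 0.0284·25.6, giving R* = 1170·(1 - 0.732) = 313.
From dC/dt = 0: 0.00727·313 - 0.365 = 0.0356P*, so P* = 1.91/0.0356 = 53.7.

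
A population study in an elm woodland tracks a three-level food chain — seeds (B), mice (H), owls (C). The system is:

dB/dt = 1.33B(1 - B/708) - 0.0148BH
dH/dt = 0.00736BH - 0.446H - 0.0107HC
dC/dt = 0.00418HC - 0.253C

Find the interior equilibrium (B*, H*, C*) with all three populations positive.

From dC/dt = 0: 0.00418H* = 0.253, so H* = 60.5.
From dB/dt = 0: 1.33(1 - B*/708) = 0.0148·60.5, giving B* = 708·(1 - 0.674) = 231.
From dH/dt = 0: 0.00736·231 - 0.446 = 0.0107C*, so C* = 1.26/0.0107 = 117.

B* ≈ 231, H* ≈ 60.5, C* ≈ 117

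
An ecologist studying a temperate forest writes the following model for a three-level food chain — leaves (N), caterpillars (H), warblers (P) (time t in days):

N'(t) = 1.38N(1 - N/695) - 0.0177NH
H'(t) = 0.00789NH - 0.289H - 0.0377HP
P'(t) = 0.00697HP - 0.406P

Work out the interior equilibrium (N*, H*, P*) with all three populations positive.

N* ≈ 176, H* ≈ 58.2, P* ≈ 29.1

From dP/dt = 0: 0.00697H* = 0.406, so H* = 58.2.
From dN/dt = 0: 1.38(1 - N*/695) = 0.0177·58.2, giving N* = 695·(1 - 0.747) = 176.
From dH/dt = 0: 0.00789·176 - 0.289 = 0.0377P*, so P* = 1.1/0.0377 = 29.1.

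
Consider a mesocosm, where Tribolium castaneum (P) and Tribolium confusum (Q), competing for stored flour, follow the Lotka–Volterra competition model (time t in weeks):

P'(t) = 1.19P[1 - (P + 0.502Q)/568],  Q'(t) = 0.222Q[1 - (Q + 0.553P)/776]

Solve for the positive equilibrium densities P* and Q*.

P* ≈ 247, Q* ≈ 639

Setting both brackets to zero gives the nullclines P + 0.502Q = 568 and 0.553P + Q = 776.
Substituting Q = 776 - 0.553P into the first: P(1 - 0.502·0.553) = 568 - 0.502·776.
So P* = 178/0.722 = 247, and then Q* = 776 - 0.553·247 = 639.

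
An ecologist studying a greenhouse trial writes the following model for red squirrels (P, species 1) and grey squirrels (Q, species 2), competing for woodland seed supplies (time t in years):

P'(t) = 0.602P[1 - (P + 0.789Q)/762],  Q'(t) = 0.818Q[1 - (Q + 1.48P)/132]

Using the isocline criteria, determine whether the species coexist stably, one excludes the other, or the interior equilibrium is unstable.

species 1 excludes species 2

Compare the nullcline intercepts: K1/α12 = 762/0.789 = 966 > K2 = 132; K2/α21 = 132/1.48 = 89.2 < K1 = 762.
Since the inequalities point opposite ways, species 1 can invade but species 2 cannot.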